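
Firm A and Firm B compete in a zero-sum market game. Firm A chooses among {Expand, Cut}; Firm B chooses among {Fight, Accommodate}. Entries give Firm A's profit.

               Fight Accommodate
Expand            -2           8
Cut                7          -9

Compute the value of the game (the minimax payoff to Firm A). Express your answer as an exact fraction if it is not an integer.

Row minima: Expand → -2, Cut → -9; maximin = -2.
Column maxima: Fight → 7, Accommodate → 8; minimax = 7.
-2 ≠ 7, so there is no saddle point; optimal play is mixed.
Let Firm A play Expand with probability p. Expected payoff against Fight: (-2)p + 7(1−p) = −9p + 7; against Accommodate: 8p + (-9)(1−p) = 17p − 9.
Setting these equal: −9p + 7 = 17p − 9 ⇒ −26p = -16 ⇒ p = 8/13, and the value is (-9)·(8/13) + 7 = 19/13.
For Firm B: with q = P(Fight), equating Expand's and Cut's payoffs gives −10q + 8 = 16q − 9 ⇒ q = 17/26.

19/13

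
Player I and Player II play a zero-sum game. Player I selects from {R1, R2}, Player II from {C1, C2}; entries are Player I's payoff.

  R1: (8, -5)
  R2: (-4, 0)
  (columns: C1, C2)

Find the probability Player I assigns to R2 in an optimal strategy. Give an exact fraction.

13/17

Row minima: R1 → -5, R2 → -4; maximin = -4.
Column maxima: C1 → 8, C2 → 0; minimax = 0.
-4 ≠ 0, so there is no saddle point; optimal play is mixed.
Let Player I play R1 with probability p. Expected payoff against C1: 8p + (-4)(1−p) = 12p − 4; against C2: (-5)p + 0(1−p) = −5p.
Setting these equal: 12p − 4 = −5p ⇒ 17p = 4 ⇒ p = 4/17, and the value is (12)·(4/17) − 4 = -20/17.
For Player II: with q = P(C1), equating R1's and R2's payoffs gives 13q − 5 = −4q ⇒ q = 5/17.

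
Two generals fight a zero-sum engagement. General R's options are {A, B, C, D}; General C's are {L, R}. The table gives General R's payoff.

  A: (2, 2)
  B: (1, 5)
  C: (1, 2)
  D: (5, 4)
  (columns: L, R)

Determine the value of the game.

Row minima: A → 2, B → 1, C → 1, D → 4; maximin = 4.
Column maxima: L → 5, R → 5; minimax = 5.
4 ≠ 5, so there is no saddle point; optimal play is mixed.
A is strictly dominated by D, so General R never plays it.
C is strictly dominated by D, so General R never plays it.
On the remaining 2×2 (B, D vs L, R):
Let General R play B with probability p. Expected payoff against L: 1p + 5(1−p) = −4p + 5; against R: 5p + 4(1−p) = p + 4.
Setting these equal: −4p + 5 = p + 4 ⇒ −5p = -1 ⇒ p = 1/5, and the value is (-4)·(1/5) + 5 = 21/5.
For General C: with q = P(L), equating B's and D's payoffs gives −4q + 5 = q + 4 ⇒ q = 1/5.

21/5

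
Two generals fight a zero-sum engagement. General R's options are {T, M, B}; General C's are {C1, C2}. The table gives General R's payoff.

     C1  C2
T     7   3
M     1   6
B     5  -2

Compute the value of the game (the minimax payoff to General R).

13/3

Row minima: T → 3, M → 1, B → -2; maximin = 3.
Column maxima: C1 → 7, C2 → 6; minimax = 6.
3 ≠ 6, so there is no saddle point; optimal play is mixed.
B is strictly dominated by T, so General R never plays it.
On the remaining 2×2 (T, M vs C1, C2):
Let General R play T with probability p. Expected payoff against C1: 7p + 1(1−p) = 6p + 1; against C2: 3p + 6(1−p) = −3p + 6.
Setting these equal: 6p + 1 = −3p + 6 ⇒ 9p = 5 ⇒ p = 5/9, and the value is (6)·(5/9) + 1 = 13/3.
For General C: with q = P(C1), equating T's and M's payoffs gives 4q + 3 = −5q + 6 ⇒ q = 1/3.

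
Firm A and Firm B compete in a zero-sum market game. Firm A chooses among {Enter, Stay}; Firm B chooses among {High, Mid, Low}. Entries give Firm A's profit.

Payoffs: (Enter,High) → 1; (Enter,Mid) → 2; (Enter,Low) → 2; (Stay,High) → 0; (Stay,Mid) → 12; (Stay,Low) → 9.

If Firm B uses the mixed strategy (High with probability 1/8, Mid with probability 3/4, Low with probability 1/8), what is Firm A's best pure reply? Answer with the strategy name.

Expected payoff of Enter: (1/8)·1 + (3/4)·2 + (1/8)·2 = 15/8.
Expected payoff of Stay: (1/8)·0 + (3/4)·12 + (1/8)·9 = 81/8.
The largest is 81/8, so Firm A's best response is Stay.

Stay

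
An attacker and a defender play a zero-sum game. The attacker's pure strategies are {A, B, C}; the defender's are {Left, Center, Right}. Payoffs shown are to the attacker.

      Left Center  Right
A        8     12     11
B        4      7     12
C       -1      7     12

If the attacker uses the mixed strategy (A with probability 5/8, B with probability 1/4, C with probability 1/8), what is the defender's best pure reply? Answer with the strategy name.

If the defender plays Left, the attacker's expected payoff is (5/8)·8 + (1/4)·4 + (1/8)·(-1) = 47/8.
If the defender plays Center, the attacker's expected payoff is (5/8)·12 + (1/4)·7 + (1/8)·7 = 81/8.
If the defender plays Right, the attacker's expected payoff is (5/8)·11 + (1/4)·12 + (1/8)·12 = 91/8.
The defender minimizes the attacker's payoff; the smallest is 47/8, so the best response is Left.

Left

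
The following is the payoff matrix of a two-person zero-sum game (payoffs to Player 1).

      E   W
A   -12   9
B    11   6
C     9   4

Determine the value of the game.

171/26

Row minima: A → -12, B → 6, C → 4; maximin = 6.
Column maxima: E → 11, W → 9; minimax = 9.
6 ≠ 9, so there is no saddle point; optimal play is mixed.
C is strictly dominated by B, so Player 1 never plays it.
On the remaining 2×2 (A, B vs E, W):
Let Player 1 play A with probability p. Expected payoff against E: (-12)p + 11(1−p) = −23p + 11; against W: 9p + 6(1−p) = 3p + 6.
Setting these equal: −23p + 11 = 3p + 6 ⇒ −26p = -5 ⇒ p = 5/26, and the value is (-23)·(5/26) + 11 = 171/26.
For Player 2: with q = P(E), equating A's and B's payoffs gives −21q + 9 = 5q + 6 ⇒ q = 3/26.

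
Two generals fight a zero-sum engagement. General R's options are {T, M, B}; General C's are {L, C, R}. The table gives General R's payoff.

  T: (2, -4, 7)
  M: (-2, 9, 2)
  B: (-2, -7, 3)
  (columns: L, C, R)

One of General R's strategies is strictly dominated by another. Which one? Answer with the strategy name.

T gives a strictly higher payoff than B against every column: 2 > -2, -4 > -7, 7 > 3.
So B is strictly dominated and General R never plays it.

B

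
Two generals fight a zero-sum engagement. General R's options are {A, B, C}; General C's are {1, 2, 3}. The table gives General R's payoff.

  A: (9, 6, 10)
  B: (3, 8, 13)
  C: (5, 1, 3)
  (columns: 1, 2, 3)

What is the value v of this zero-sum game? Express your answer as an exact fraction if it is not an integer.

Row minima: A → 6, B → 3, C → 1; maximin = 6.
Column maxima: 1 → 9, 2 → 8, 3 → 13; minimax = 8.
6 ≠ 8, so there is no saddle point; optimal play is mixed.
C is strictly dominated by A, so General R never plays it.
With C eliminated, 3 is strictly dominated by 1 (it gives General R strictly more in every remaining row), so General C never plays it.
On the remaining 2×2 (A, B vs 1, 2):
Let General R play A with probability p. Expected payoff against 1: 9p + 3(1−p) = 6p + 3; against 2: 6p + 8(1−p) = −2p + 8.
Setting these equal: 6p + 3 = −2p + 8 ⇒ 8p = 5 ⇒ p = 5/8, and the value is (6)·(5/8) + 3 = 27/4.
For General C: with q = P(1), equating A's and B's payoffs gives 3q + 6 = −5q + 8 ⇒ q = 1/4.

27/4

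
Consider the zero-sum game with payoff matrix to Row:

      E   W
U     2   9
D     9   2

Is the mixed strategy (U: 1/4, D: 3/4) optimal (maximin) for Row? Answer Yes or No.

No

Against E this mix gives (1/4)·2 + (3/4)·9 = 29/4.
Against W this mix gives (1/4)·9 + (3/4)·2 = 15/4.
Column will play W, holding Row to 15/4. Shifting weight toward the row that does better against W would raise this floor (the equalizing mix achieves 11/2 against both W and E), so the proposed strategy is not optimal.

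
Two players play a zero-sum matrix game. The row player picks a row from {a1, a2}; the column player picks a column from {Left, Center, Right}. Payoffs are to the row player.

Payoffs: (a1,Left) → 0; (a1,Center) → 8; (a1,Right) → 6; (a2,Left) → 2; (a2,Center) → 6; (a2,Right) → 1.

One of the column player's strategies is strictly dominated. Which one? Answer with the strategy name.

Center

Left holds the row player's payoff strictly below Center in every row: 0 < 8, 2 < 6.
So Center is strictly dominated for the column player.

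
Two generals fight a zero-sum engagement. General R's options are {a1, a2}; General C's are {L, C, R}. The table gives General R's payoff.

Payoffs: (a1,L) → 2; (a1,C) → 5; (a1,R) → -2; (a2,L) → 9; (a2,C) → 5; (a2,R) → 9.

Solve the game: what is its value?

Row minima: a1 → -2, a2 → 5; maximin = 5.
Column maxima: L → 9, C → 5, R → 9; minimax = 5.
Since maximin = minimax = 5, there is a saddle point and the value is 5.

5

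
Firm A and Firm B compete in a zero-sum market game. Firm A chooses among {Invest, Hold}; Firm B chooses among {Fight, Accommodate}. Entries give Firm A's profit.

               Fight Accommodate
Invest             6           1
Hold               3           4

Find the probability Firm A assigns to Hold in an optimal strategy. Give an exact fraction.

5/6

Row minima: Invest → 1, Hold → 3; maximin = 3.
Column maxima: Fight → 6, Accommodate → 4; minimax = 4.
3 ≠ 4, so there is no saddle point; optimal play is mixed.
Let Firm A play Invest with probability p. Expected payoff against Fight: 6p + 3(1−p) = 3p + 3; against Accommodate: 1p + 4(1−p) = −3p + 4.
Setting these equal: 3p + 3 = −3p + 4 ⇒ 6p = 1 ⇒ p = 1/6, and the value is (3)·(1/6) + 3 = 7/2.
For Firm B: with q = P(Fight), equating Invest's and Hold's payoffs gives 5q + 1 = −q + 4 ⇒ q = 1/2.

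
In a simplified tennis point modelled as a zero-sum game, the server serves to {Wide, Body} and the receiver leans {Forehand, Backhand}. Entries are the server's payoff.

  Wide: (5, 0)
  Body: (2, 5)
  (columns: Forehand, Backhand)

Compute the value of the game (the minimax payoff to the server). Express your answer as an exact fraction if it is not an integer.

Row minima: Wide → 0, Body → 2; maximin = 2.
Column maxima: Forehand → 5, Backhand → 5; minimax = 5.
2 ≠ 5, so there is no saddle point; optimal play is mixed.
Let the server play Wide with probability p. Expected payoff against Forehand: 5p + 2(1−p) = 3p + 2; against Backhand: 0p + 5(1−p) = −5p + 5.
Setting these equal: 3p + 2 = −5p + 5 ⇒ 8p = 3 ⇒ p = 3/8, and the value is (3)·(3/8) + 2 = 25/8.
For the receiver: with q = P(Forehand), equating Wide's and Body's payoffs gives 5q = −3q + 5 ⇒ q = 5/8.

25/8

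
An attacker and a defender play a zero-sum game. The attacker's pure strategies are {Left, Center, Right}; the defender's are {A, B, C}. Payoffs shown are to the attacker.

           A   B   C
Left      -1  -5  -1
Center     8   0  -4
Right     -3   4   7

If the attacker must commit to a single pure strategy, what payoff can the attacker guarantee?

Row minima: Left → -5, Center → -4, Right → -3.
The best of these is -3.

-3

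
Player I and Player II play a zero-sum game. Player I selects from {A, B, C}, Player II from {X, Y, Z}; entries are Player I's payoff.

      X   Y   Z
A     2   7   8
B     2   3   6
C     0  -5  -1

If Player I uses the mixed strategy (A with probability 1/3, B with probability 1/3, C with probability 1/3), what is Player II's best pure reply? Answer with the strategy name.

X

If Player II plays X, Player I's expected payoff is (1/3)·2 + (1/3)·2 + (1/3)·0 = 4/3.
If Player II plays Y, Player I's expected payoff is (1/3)·7 + (1/3)·3 + (1/3)·(-5) = 5/3.
If Player II plays Z, Player I's expected payoff is (1/3)·8 + (1/3)·6 + (1/3)·(-1) = 13/3.
Player II minimizes Player I's payoff; the smallest is 4/3, so the best response is X.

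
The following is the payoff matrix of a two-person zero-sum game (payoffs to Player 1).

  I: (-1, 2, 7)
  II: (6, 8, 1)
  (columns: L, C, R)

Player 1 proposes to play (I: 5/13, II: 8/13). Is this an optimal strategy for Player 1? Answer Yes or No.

Yes

Against L this mix gives (5/13)·(-1) + (8/13)·6 = 43/13.
Against C this mix gives (5/13)·2 + (8/13)·8 = 74/13.
Against R this mix gives (5/13)·7 + (8/13)·1 = 43/13.
All of Player 2's active replies (L, R) yield 43/13, and no column does worse for Player 1. The mix makes Player 2 indifferent and guarantees 43/13, so it is optimal.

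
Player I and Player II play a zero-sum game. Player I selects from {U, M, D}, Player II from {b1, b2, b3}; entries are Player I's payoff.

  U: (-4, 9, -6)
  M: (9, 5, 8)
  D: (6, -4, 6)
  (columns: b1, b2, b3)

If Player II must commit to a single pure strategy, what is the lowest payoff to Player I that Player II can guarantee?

8

Column maxima: b1 → 9, b2 → 9, b3 → 8.
The smallest of these is 8.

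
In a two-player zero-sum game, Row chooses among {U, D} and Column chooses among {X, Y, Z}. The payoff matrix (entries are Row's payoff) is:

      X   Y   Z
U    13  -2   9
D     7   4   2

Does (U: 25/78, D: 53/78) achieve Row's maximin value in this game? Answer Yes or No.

No

Against X this mix gives (25/78)·13 + (53/78)·7 = 116/13.
Against Y this mix gives (25/78)·(-2) + (53/78)·4 = 27/13.
Against Z this mix gives (25/78)·9 + (53/78)·2 = 331/78.
Column will play Y, holding Row to 27/13. Shifting weight toward the row that does better against Y would raise this floor (the equalizing mix achieves 40/13 against both Y and Z), so the proposed strategy is not optimal.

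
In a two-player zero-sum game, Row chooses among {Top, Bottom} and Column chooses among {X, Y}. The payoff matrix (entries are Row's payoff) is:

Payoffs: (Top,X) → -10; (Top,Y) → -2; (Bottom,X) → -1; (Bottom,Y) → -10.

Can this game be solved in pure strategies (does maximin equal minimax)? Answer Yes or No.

No

Row minima: Top → -10, Bottom → -10; maximin = -10.
Column maxima: X → -1, Y → -2; minimax = -2.
-10 ≠ -2, so no pure-strategy equilibrium exists.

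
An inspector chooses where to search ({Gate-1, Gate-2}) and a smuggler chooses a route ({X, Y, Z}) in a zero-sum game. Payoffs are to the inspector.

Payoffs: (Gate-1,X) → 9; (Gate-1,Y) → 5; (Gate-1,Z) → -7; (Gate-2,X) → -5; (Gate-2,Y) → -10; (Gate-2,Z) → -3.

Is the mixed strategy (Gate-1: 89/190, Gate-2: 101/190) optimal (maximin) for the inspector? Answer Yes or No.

No

Against X this mix gives (89/190)·9 + (101/190)·(-5) = 148/95.
Against Y this mix gives (89/190)·5 + (101/190)·(-10) = -113/38.
Against Z this mix gives (89/190)·(-7) + (101/190)·(-3) = -463/95.
The smuggler will play Z, holding the inspector to -463/95. Shifting weight toward the row that does better against Z would raise this floor (the equalizing mix achieves -85/19 against both Z and Y), so the proposed strategy is not optimal.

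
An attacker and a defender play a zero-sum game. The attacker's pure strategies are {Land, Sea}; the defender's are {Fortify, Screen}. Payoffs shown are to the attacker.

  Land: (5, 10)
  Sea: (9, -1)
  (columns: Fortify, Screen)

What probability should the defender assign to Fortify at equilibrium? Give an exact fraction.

11/15

Row minima: Land → 5, Sea → -1; maximin = 5.
Column maxima: Fortify → 9, Screen → 10; minimax = 9.
5 ≠ 9, so there is no saddle point; optimal play is mixed.
Let the attacker play Land with probability p. Expected payoff against Fortify: 5p + 9(1−p) = −4p + 9; against Screen: 10p + (-1)(1−p) = 11p − 1.
Setting these equal: −4p + 9 = 11p − 1 ⇒ −15p = -10 ⇒ p = 2/3, and the value is (-4)·(2/3) + 9 = 19/3.
For the defender: with q = P(Fortify), equating Land's and Sea's payoffs gives −5q + 10 = 10q − 1 ⇒ q = 11/15.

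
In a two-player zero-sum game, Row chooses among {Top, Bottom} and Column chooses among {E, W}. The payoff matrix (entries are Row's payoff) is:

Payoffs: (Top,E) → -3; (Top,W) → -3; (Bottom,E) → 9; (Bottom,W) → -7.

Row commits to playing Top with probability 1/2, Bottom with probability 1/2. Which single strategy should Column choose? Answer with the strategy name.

If Column plays E, Row's expected payoff is (1/2)·(-3) + (1/2)·9 = 3.
If Column plays W, Row's expected payoff is (1/2)·(-3) + (1/2)·(-7) = -5.
Column minimizes Row's payoff; the smallest is -5, so the best response is W.

W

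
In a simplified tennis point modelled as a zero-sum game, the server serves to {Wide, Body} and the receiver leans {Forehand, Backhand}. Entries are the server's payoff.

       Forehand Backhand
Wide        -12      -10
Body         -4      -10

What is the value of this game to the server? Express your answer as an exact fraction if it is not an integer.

-10

Row minima: Wide → -12, Body → -10; maximin = -10.
Column maxima: Forehand → -4, Backhand → -10; minimax = -10.
Since maximin = minimax = -10, there is a saddle point and the value is -10.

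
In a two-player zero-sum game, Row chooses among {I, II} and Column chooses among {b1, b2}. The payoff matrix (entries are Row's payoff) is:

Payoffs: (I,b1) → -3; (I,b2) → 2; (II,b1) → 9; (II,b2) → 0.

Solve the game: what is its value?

Row minima: I → -3, II → 0; maximin = 0.
Column maxima: b1 → 9, b2 → 2; minimax = 2.
0 ≠ 2, so there is no saddle point; optimal play is mixed.
Let Row play I with probability p. Expected payoff against b1: (-3)p + 9(1−p) = −12p + 9; against b2: 2p + 0(1−p) = 2p.
Setting these equal: −12p + 9 = 2p ⇒ −14p = -9 ⇒ p = 9/14, and the value is (-12)·(9/14) + 9 = 9/7.
For Column: with q = P(b1), equating I's and II's payoffs gives −5q + 2 = 9q ⇒ q = 1/7.

9/7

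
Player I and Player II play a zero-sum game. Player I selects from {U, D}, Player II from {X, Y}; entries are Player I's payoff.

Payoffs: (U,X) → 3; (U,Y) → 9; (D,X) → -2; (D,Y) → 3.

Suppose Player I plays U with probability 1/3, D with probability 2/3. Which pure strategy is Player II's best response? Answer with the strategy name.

If Player II plays X, Player I's expected payoff is (1/3)·3 + (2/3)·(-2) = -1/3.
If Player II plays Y, Player I's expected payoff is (1/3)·9 + (2/3)·3 = 5.
Player II minimizes Player I's payoff; the smallest is -1/3, so the best response is X.

X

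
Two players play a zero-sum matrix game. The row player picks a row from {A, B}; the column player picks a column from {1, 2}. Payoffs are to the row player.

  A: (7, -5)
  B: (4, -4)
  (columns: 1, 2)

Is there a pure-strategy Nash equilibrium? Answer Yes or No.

Row minima: A → -5, B → -4; maximin = -4.
Column maxima: 1 → 7, 2 → -4; minimax = -4.
maximin = minimax = -4, so a saddle point exists.

Yes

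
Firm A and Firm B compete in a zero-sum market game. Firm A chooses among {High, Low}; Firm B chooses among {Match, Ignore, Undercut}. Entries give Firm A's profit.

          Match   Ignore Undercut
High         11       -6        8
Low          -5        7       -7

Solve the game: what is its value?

Row minima: High → -6, Low → -7; maximin = -6.
Column maxima: Match → 11, Ignore → 7, Undercut → 8; minimax = 7.
-6 ≠ 7, so there is no saddle point; optimal play is mixed.
Match is strictly dominated by Undercut (it gives Firm A strictly more in every row), so Firm B never plays it.
On the remaining 2×2 (High, Low vs Ignore, Undercut):
Let Firm A play High with probability p. Expected payoff against Ignore: (-6)p + 7(1−p) = −13p + 7; against Undercut: 8p + (-7)(1−p) = 15p − 7.
Setting these equal: −13p + 7 = 15p − 7 ⇒ −28p = -14 ⇒ p = 1/2, and the value is (-13)·(1/2) + 7 = 1/2.
For Firm B: with q = P(Ignore), equating High's and Low's payoffs gives −14q + 8 = 14q − 7 ⇒ q = 15/28.

1/2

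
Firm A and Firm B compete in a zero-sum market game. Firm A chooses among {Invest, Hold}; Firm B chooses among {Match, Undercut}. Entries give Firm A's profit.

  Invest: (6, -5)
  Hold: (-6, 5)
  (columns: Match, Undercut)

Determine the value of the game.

0

Row minima: Invest → -5, Hold → -6; maximin = -5.
Column maxima: Match → 6, Undercut → 5; minimax = 5.
-5 ≠ 5, so there is no saddle point; optimal play is mixed.
Let Firm A play Invest with probability p. Expected payoff against Match: 6p + (-6)(1−p) = 12p − 6; against Undercut: (-5)p + 5(1−p) = −10p + 5.
Setting these equal: 12p − 6 = −10p + 5 ⇒ 22p = 11 ⇒ p = 1/2, and the value is (12)·(1/2) − 6 = 0.
For Firm B: with q = P(Match), equating Invest's and Hold's payoffs gives 11q − 5 = −11q + 5 ⇒ q = 5/11.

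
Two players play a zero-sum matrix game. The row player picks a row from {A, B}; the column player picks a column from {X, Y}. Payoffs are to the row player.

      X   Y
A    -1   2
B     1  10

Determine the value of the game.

1

Row minima: A → -1, B → 1; maximin = 1.
Column maxima: X → 1, Y → 10; minimax = 1.
Since maximin = minimax = 1, there is a saddle point and the value is 1.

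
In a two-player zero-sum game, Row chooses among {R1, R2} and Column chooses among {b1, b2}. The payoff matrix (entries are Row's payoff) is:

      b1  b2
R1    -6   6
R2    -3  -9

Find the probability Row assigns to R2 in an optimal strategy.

2/3

Row minima: R1 → -6, R2 → -9; maximin = -6.
Column maxima: b1 → -3, b2 → 6; minimax = -3.
-6 ≠ -3, so there is no saddle point; optimal play is mixed.
Let Row play R1 with probability p. Expected payoff against b1: (-6)p + (-3)(1−p) = −3p − 3; against b2: 6p + (-9)(1−p) = 15p − 9.
Setting these equal: −3p − 3 = 15p − 9 ⇒ −18p = -6 ⇒ p = 1/3, and the value is (-3)·(1/3) − 3 = -4.
For Column: with q = P(b1), equating R1's and R2's payoffs gives −12q + 6 = 6q − 9 ⇒ q = 5/6.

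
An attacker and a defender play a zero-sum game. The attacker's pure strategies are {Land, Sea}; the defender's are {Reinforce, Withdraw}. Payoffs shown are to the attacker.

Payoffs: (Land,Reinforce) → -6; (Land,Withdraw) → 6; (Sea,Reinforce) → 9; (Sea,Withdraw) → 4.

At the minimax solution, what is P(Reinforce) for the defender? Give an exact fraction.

2/17

Row minima: Land → -6, Sea → 4; maximin = 4.
Column maxima: Reinforce → 9, Withdraw → 6; minimax = 6.
4 ≠ 6, so there is no saddle point; optimal play is mixed.
Let the attacker play Land with probability p. Expected payoff against Reinforce: (-6)p + 9(1−p) = −15p + 9; against Withdraw: 6p + 4(1−p) = 2p + 4.
Setting these equal: −15p + 9 = 2p + 4 ⇒ −17p = -5 ⇒ p = 5/17, and the value is (-15)·(5/17) + 9 = 78/17.
For the defender: with q = P(Reinforce), equating Land's and Sea's payoffs gives −12q + 6 = 5q + 4 ⇒ q = 2/17.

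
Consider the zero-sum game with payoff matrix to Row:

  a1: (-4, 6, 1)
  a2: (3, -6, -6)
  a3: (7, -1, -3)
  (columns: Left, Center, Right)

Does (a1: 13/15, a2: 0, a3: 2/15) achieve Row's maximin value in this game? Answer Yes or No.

Against Left this mix gives (13/15)·(-4) + (2/15)·7 = -38/15.
Against Center this mix gives (13/15)·6 + (2/15)·(-1) = 76/15.
Against Right this mix gives (13/15)·1 + (2/15)·(-3) = 7/15.
Column will play Left, holding Row to -38/15. Shifting weight toward the row that does better against Left would raise this floor (the equalizing mix achieves -1/3 against both Left and Right), so the proposed strategy is not optimal.

No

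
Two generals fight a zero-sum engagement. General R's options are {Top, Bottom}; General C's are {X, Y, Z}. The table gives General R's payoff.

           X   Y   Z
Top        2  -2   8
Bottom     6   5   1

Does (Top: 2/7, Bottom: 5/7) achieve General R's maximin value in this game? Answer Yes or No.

Yes

Against X this mix gives (2/7)·2 + (5/7)·6 = 34/7.
Against Y this mix gives (2/7)·(-2) + (5/7)·5 = 3.
Against Z this mix gives (2/7)·8 + (5/7)·1 = 3.
All of General C's active replies (Y, Z) yield 3, and no column does worse for General R. The mix makes General C indifferent and guarantees 3, so it is optimal.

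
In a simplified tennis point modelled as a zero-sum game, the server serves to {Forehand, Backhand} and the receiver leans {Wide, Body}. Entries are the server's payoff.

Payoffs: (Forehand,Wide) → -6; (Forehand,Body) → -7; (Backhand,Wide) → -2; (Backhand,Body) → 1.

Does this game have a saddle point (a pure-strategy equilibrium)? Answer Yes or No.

Yes

Row minima: Forehand → -7, Backhand → -2; maximin = -2.
Column maxima: Wide → -2, Body → 1; minimax = -2.
maximin = minimax = -2, so a saddle point exists.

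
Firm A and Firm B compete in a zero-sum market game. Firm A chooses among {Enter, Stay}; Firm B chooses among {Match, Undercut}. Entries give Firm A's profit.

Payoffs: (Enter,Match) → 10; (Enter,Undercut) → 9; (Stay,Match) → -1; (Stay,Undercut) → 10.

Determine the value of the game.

109/12

Row minima: Enter → 9, Stay → -1; maximin = 9.
Column maxima: Match → 10, Undercut → 10; minimax = 10.
9 ≠ 10, so there is no saddle point; optimal play is mixed.
Let Firm A play Enter with probability p. Expected payoff against Match: 10p + (-1)(1−p) = 11p − 1; against Undercut: 9p + 10(1−p) = −p + 10.
Setting these equal: 11p − 1 = −p + 10 ⇒ 12p = 11 ⇒ p = 11/12, and the value is (11)·(11/12) − 1 = 109/12.
For Firm B: with q = P(Match), equating Enter's and Stay's payoffs gives q + 9 = −11q + 10 ⇒ q = 1/12.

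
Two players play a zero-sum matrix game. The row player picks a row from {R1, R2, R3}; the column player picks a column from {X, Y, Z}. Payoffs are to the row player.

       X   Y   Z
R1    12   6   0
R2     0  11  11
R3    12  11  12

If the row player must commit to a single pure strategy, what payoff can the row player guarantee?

11

Row minima: R1 → 0, R2 → 0, R3 → 11.
The best of these is 11.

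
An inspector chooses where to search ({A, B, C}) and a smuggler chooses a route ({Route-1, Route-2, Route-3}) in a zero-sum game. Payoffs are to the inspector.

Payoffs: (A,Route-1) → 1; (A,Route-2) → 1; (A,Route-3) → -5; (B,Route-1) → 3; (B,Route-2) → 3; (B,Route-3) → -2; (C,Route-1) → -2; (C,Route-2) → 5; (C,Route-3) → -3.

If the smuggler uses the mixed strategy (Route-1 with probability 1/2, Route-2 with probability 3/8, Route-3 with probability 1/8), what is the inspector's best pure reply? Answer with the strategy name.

Expected payoff of A: (1/2)·1 + (3/8)·1 + (1/8)·(-5) = 1/4.
Expected payoff of B: (1/2)·3 + (3/8)·3 + (1/8)·(-2) = 19/8.
Expected payoff of C: (1/2)·(-2) + (3/8)·5 + (1/8)·(-3) = 1/2.
The largest is 19/8, so the inspector's best response is B.

B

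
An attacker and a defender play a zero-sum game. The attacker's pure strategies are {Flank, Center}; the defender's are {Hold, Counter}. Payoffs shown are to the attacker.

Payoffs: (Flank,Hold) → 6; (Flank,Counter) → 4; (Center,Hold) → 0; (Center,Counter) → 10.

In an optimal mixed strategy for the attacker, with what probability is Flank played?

5/6

Row minima: Flank → 4, Center → 0; maximin = 4.
Column maxima: Hold → 6, Counter → 10; minimax = 6.
4 ≠ 6, so there is no saddle point; optimal play is mixed.
Let the attacker play Flank with probability p. Expected payoff against Hold: 6p + 0(1−p) = 6p; against Counter: 4p + 10(1−p) = −6p + 10.
Setting these equal: 6p = −6p + 10 ⇒ 12p = 10 ⇒ p = 5/6, and the value is (6)·(5/6) = 5.
For the defender: with q = P(Hold), equating Flank's and Center's payoffs gives 2q + 4 = −10q + 10 ⇒ q = 1/2.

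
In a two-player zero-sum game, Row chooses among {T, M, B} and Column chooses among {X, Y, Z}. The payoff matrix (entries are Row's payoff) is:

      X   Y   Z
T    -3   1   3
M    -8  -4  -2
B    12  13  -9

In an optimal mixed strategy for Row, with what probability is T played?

7/9

Row minima: T → -3, M → -8, B → -9; maximin = -3.
Column maxima: X → 12, Y → 13, Z → 3; minimax = 3.
-3 ≠ 3, so there is no saddle point; optimal play is mixed.
M is strictly dominated by T, so Row never plays it.
Y is strictly dominated by X (it gives Row strictly more in every row), so Column never plays it.
On the remaining 2×2 (T, B vs X, Z):
Let Row play T with probability p. Expected payoff against X: (-3)p + 12(1−p) = −15p + 12; against Z: 3p + (-9)(1−p) = 12p − 9.
Setting these equal: −15p + 12 = 12p − 9 ⇒ −27p = -21 ⇒ p = 7/9, and the value is (-15)·(7/9) + 12 = 1/3.
For Column: with q = P(X), equating T's and B's payoffs gives −6q + 3 = 21q − 9 ⇒ q = 4/9.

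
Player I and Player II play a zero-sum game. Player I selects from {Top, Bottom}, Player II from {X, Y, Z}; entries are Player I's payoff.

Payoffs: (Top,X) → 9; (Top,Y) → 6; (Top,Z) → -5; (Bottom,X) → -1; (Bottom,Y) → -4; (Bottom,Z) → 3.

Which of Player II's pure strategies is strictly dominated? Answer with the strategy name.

Y holds Player I's payoff strictly below X in every row: 6 < 9, -4 < -1.
So X is strictly dominated for Player II.

X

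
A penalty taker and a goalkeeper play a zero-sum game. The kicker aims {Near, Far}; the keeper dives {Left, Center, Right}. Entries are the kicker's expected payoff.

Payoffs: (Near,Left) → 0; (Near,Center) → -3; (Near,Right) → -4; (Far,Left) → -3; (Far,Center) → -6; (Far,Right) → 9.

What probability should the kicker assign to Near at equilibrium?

15/16

Row minima: Near → -4, Far → -6; maximin = -4.
Column maxima: Left → 0, Center → -3, Right → 9; minimax = -3.
-4 ≠ -3, so there is no saddle point; optimal play is mixed.
Left is strictly dominated by Center (it gives the kicker strictly more in every row), so the keeper never plays it.
On the remaining 2×2 (Near, Far vs Center, Right):
Let the kicker play Near with probability p. Expected payoff against Center: (-3)p + (-6)(1−p) = 3p − 6; against Right: (-4)p + 9(1−p) = −13p + 9.
Setting these equal: 3p − 6 = −13p + 9 ⇒ 16p = 15 ⇒ p = 15/16, and the value is (3)·(15/16) − 6 = -51/16.
For the keeper: with q = P(Center), equating Near's and Far's payoffs gives q − 4 = −15q + 9 ⇒ q = 13/16.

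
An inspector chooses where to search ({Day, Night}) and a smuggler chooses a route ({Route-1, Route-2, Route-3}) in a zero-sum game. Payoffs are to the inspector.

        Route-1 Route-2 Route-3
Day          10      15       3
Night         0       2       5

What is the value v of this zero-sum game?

25/6

Row minima: Day → 3, Night → 0; maximin = 3.
Column maxima: Route-1 → 10, Route-2 → 15, Route-3 → 5; minimax = 5.
3 ≠ 5, so there is no saddle point; optimal play is mixed.
Route-2 is strictly dominated by Route-1 (it gives the inspector strictly more in every row), so the smuggler never plays it.
On the remaining 2×2 (Day, Night vs Route-1, Route-3):
Let the inspector play Day with probability p. Expected payoff against Route-1: 10p + 0(1−p) = 10p; against Route-3: 3p + 5(1−p) = −2p + 5.
Setting these equal: 10p = −2p + 5 ⇒ 12p = 5 ⇒ p = 5/12, and the value is (10)·(5/12) = 25/6.
For the smuggler: with q = P(Route-1), equating Day's and Night's payoffs gives 7q + 3 = −5q + 5 ⇒ q = 1/6.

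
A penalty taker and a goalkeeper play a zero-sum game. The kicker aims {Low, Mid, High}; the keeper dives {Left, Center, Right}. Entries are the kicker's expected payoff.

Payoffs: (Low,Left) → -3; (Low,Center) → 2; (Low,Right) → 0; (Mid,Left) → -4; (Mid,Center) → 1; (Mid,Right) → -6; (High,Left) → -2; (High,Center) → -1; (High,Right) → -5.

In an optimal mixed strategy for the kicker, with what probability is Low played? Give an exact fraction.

Row minima: Low → -3, Mid → -6, High → -5; maximin = -3.
Column maxima: Left → -2, Center → 2, Right → 0; minimax = -2.
-3 ≠ -2, so there is no saddle point; optimal play is mixed.
Mid is strictly dominated by Low, so the kicker never plays it.
Center is strictly dominated by Left (it gives the kicker strictly more in every row), so the keeper never plays it.
On the remaining 2×2 (Low, High vs Left, Right):
Let the kicker play Low with probability p. Expected payoff against Left: (-3)p + (-2)(1−p) = −p − 2; against Right: 0p + (-5)(1−p) = 5p − 5.
Setting these equal: −p − 2 = 5p − 5 ⇒ −6p = -3 ⇒ p = 1/2, and the value is (-1)·(1/2) − 2 = -5/2.
For the keeper: with q = P(Left), equating Low's and High's payoffs gives −3q = 3q − 5 ⇒ q = 5/6.

1/2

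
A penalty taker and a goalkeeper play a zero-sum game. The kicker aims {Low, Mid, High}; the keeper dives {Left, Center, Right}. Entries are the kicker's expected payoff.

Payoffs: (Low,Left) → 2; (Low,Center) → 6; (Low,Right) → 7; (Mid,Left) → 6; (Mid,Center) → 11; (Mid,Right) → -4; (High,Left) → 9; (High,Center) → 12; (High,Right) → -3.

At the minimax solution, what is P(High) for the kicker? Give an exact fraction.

Row minima: Low → 2, Mid → -4, High → -3; maximin = 2.
Column maxima: Left → 9, Center → 12, Right → 7; minimax = 7.
2 ≠ 7, so there is no saddle point; optimal play is mixed.
Mid is strictly dominated by High, so the kicker never plays it.
Center is strictly dominated by Left (it gives the kicker strictly more in every row), so the keeper never plays it.
On the remaining 2×2 (Low, High vs Left, Right):
Let the kicker play Low with probability p. Expected payoff against Left: 2p + 9(1−p) = −7p + 9; against Right: 7p + (-3)(1−p) = 10p − 3.
Setting these equal: −7p + 9 = 10p − 3 ⇒ −17p = -12 ⇒ p = 12/17, and the value is (-7)·(12/17) + 9 = 69/17.
For the keeper: with q = P(Left), equating Low's and High's payoffs gives −5q + 7 = 12q − 3 ⇒ q = 10/17.

5/17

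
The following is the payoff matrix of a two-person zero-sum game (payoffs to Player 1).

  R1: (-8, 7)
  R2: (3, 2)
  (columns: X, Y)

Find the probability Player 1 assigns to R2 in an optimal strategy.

15/16

Row minima: R1 → -8, R2 → 2; maximin = 2.
Column maxima: X → 3, Y → 7; minimax = 3.
2 ≠ 3, so there is no saddle point; optimal play is mixed.
Let Player 1 play R1 with probability p. Expected payoff against X: (-8)p + 3(1−p) = −11p + 3; against Y: 7p + 2(1−p) = 5p + 2.
Setting these equal: −11p + 3 = 5p + 2 ⇒ −16p = -1 ⇒ p = 1/16, and the value is (-11)·(1/16) + 3 = 37/16.
For Player 2: with q = P(X), equating R1's and R2's payoffs gives −15q + 7 = q + 2 ⇒ q = 5/16.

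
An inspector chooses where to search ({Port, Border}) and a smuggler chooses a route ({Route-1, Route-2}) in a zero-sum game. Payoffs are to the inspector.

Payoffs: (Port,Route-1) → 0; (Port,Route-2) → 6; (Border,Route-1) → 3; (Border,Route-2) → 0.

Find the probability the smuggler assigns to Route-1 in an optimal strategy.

2/3

Row minima: Port → 0, Border → 0; maximin = 0.
Column maxima: Route-1 → 3, Route-2 → 6; minimax = 3.
0 ≠ 3, so there is no saddle point; optimal play is mixed.
Let the inspector play Port with probability p. Expected payoff against Route-1: 0p + 3(1−p) = −3p + 3; against Route-2: 6p + 0(1−p) = 6p.
Setting these equal: −3p + 3 = 6p ⇒ −9p = -3 ⇒ p = 1/3, and the value is (-3)·(1/3) + 3 = 2.
For the smuggler: with q = P(Route-1), equating Port's and Border's payoffs gives −6q + 6 = 3q ⇒ q = 2/3.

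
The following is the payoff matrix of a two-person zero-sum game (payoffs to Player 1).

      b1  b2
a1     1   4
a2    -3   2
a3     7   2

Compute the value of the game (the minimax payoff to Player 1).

13/4

Row minima: a1 → 1, a2 → -3, a3 → 2; maximin = 2.
Column maxima: b1 → 7, b2 → 4; minimax = 4.
2 ≠ 4, so there is no saddle point; optimal play is mixed.
a2 is strictly dominated by a1, so Player 1 never plays it.
On the remaining 2×2 (a1, a3 vs b1, b2):
Let Player 1 play a1 with probability p. Expected payoff against b1: 1p + 7(1−p) = −6p + 7; against b2: 4p + 2(1−p) = 2p + 2.
Setting these equal: −6p + 7 = 2p + 2 ⇒ −8p = -5 ⇒ p = 5/8, and the value is (-6)·(5/8) + 7 = 13/4.
For Player 2: with q = P(b1), equating a1's and a3's payoffs gives −3q + 4 = 5q + 2 ⇒ q = 1/4.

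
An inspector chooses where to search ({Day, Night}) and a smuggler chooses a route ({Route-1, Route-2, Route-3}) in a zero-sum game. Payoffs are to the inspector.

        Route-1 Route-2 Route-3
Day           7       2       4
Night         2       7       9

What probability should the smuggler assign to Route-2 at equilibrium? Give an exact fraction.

1/2

Row minima: Day → 2, Night → 2; maximin = 2.
Column maxima: Route-1 → 7, Route-2 → 7, Route-3 → 9; minimax = 7.
2 ≠ 7, so there is no saddle point; optimal play is mixed.
Route-3 is strictly dominated by Route-2 (it gives the inspector strictly more in every row), so the smuggler never plays it.
On the remaining 2×2 (Day, Night vs Route-1, Route-2):
Let the inspector play Day with probability p. Expected payoff against Route-1: 7p + 2(1−p) = 5p + 2; against Route-2: 2p + 7(1−p) = −5p + 7.
Setting these equal: 5p + 2 = −5p + 7 ⇒ 10p = 5 ⇒ p = 1/2, and the value is (5)·(1/2) + 2 = 9/2.
For the smuggler: with q = P(Route-1), equating Day's and Night's payoffs gives 5q + 2 = −5q + 7 ⇒ q = 1/2.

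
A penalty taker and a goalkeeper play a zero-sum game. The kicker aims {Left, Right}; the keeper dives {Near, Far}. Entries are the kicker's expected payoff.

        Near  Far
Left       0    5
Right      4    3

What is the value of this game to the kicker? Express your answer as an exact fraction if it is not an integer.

Row minima: Left → 0, Right → 3; maximin = 3.
Column maxima: Near → 4, Far → 5; minimax = 4.
3 ≠ 4, so there is no saddle point; optimal play is mixed.
Let the kicker play Left with probability p. Expected payoff against Near: 0p + 4(1−p) = −4p + 4; against Far: 5p + 3(1−p) = 2p + 3.
Setting these equal: −4p + 4 = 2p + 3 ⇒ −6p = -1 ⇒ p = 1/6, and the value is (-4)·(1/6) + 4 = 10/3.
For the keeper: with q = P(Near), equating Left's and Right's payoffs gives −5q + 5 = q + 3 ⇒ q = 1/3.

10/3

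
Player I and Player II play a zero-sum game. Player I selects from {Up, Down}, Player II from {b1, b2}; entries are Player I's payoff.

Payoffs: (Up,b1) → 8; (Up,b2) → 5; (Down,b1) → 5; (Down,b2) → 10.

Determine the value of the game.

Row minima: Up → 5, Down → 5; maximin = 5.
Column maxima: b1 → 8, b2 → 10; minimax = 8.
5 ≠ 8, so there is no saddle point; optimal play is mixed.
Let Player I play Up with probability p. Expected payoff against b1: 8p + 5(1−p) = 3p + 5; against b2: 5p + 10(1−p) = −5p + 10.
Setting these equal: 3p + 5 = −5p + 10 ⇒ 8p = 5 ⇒ p = 5/8, and the value is (3)·(5/8) + 5 = 55/8.
For Player II: with q = P(b1), equating Up's and Down's payoffs gives 3q + 5 = −5q + 10 ⇒ q = 5/8.

55/8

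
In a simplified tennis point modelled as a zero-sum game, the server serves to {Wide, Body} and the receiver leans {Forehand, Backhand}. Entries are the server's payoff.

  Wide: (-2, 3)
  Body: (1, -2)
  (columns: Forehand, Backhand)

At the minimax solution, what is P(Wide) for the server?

3/8

Row minima: Wide → -2, Body → -2; maximin = -2.
Column maxima: Forehand → 1, Backhand → 3; minimax = 1.
-2 ≠ 1, so there is no saddle point; optimal play is mixed.
Let the server play Wide with probability p. Expected payoff against Forehand: (-2)p + 1(1−p) = −3p + 1; against Backhand: 3p + (-2)(1−p) = 5p − 2.
Setting these equal: −3p + 1 = 5p − 2 ⇒ −8p = -3 ⇒ p = 3/8, and the value is (-3)·(3/8) + 1 = -1/8.
For the receiver: with q = P(Forehand), equating Wide's and Body's payoffs gives −5q + 3 = 3q − 2 ⇒ q = 5/8.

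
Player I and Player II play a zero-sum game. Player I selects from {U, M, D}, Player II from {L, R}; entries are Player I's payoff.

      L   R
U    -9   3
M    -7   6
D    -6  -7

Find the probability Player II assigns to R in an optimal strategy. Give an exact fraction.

1/14

Row minima: U → -9, M → -7, D → -7; maximin = -7.
Column maxima: L → -6, R → 6; minimax = -6.
-7 ≠ -6, so there is no saddle point; optimal play is mixed.
U is strictly dominated by M, so Player I never plays it.
On the remaining 2×2 (M, D vs L, R):
Let Player I play M with probability p. Expected payoff against L: (-7)p + (-6)(1−p) = −p − 6; against R: 6p + (-7)(1−p) = 13p − 7.
Setting these equal: −p − 6 = 13p − 7 ⇒ −14p = -1 ⇒ p = 1/14, and the value is (-1)·(1/14) − 6 = -85/14.
For Player II: with q = P(L), equating M's and D's payoffs gives −13q + 6 = q − 7 ⇒ q = 13/14.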